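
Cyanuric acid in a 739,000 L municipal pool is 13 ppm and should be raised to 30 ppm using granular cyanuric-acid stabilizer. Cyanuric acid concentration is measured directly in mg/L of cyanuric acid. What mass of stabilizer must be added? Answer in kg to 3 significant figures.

CYA to add: (30 − 13) = 17 mg/L × 739,000 L = 12,560 g cyanuric acid.

12.6 kg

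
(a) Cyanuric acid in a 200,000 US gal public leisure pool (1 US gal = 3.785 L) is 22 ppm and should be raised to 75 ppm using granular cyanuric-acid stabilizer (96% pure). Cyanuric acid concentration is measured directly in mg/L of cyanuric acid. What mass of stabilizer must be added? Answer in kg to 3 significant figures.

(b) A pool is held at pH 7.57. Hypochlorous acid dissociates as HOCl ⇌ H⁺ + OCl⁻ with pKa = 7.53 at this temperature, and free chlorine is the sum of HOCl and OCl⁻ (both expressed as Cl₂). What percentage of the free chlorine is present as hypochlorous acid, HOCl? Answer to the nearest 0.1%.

(a) 41.8 kg; (b) 47.7%

(a) Volume: 200,000 US gal × 3.785 L/gal = 757,000 L.
(a) CYA to add: (75 − 22) = 53 mg/L × 757,000 L = 40,120 g cyanuric acid.
(a) At 96% purity: 40,120 / 0.96 = 41,790 g product.

(b) [OCl⁻]/[HOCl] = 10^(pH − pKa) = 10^(7.57 − 7.53) = 10^0.04 = 1.096.
(b) Fraction as HOCl = 1 / (1 + 1.096) = 0.477.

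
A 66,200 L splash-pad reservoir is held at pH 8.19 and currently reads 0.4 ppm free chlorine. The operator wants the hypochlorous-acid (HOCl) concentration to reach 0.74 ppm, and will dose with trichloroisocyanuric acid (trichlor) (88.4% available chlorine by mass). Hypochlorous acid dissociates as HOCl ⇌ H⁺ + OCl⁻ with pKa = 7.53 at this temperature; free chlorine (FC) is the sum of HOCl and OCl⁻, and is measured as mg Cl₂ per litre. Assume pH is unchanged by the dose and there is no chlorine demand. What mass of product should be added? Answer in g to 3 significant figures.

279 g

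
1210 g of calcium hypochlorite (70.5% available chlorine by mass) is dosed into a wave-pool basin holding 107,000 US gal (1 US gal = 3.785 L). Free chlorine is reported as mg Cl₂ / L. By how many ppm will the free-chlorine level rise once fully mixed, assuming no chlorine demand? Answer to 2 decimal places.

Volume: 107,000 US gal × 3.785 L/gal = 404,995 L.
Available chlorine delivered: 1210 g × 0.705 = 853 g as Cl₂.
Concentration rise: 853 g / 404,995 L = 2.106 mg/L = 2.11 ppm.

2.11 ppm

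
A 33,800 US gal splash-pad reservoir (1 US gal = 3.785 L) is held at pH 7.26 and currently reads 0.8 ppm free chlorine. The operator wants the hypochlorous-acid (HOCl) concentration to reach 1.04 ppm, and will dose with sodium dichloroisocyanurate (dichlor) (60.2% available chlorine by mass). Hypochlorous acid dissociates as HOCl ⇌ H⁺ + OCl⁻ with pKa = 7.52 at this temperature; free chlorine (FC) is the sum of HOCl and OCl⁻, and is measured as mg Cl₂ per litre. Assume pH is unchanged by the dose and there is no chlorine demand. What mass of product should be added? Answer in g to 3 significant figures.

172 g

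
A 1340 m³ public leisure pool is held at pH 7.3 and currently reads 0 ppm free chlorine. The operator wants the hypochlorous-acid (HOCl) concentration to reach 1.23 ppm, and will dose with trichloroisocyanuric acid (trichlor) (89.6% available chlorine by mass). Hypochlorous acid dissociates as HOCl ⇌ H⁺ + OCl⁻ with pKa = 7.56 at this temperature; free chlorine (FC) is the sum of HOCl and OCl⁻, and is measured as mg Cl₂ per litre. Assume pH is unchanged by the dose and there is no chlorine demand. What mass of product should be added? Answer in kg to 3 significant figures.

Volume: 1340 m³ = 1,340,000 L.
[OCl⁻]/[HOCl] = 10^(pH − pKa) = 10^(7.3 − 7.56) = 0.5495; fraction as HOCl = 1/(1 + 0.5495) = 0.6454.
Free chlorine required for 1.23 ppm HOCl: 1.23 / 0.6454 = 1.906 ppm.
FC to add: 1.906 − 0 = 1.906 mg/L as Cl₂.
Cl₂ equivalent: 1.906 mg/L × 1,340,000 L = 2554 g.
Product at 89.6% available Cl: 2554 / 0.896 = 2850 g.

2.85 kg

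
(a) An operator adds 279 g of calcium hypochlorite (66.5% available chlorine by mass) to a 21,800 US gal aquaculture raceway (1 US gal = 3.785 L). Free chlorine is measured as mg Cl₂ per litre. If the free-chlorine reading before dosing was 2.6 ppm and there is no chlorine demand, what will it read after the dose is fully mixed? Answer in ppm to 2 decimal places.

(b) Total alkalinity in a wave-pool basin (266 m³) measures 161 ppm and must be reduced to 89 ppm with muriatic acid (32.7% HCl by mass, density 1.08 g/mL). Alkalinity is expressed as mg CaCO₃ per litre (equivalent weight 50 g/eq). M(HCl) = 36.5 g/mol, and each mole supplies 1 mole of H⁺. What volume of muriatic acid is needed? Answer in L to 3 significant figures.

(a) 4.85 ppm; (b) 39.6 L

(a) Volume: 21,800 US gal × 3.785 L/gal = 82,513 L.
(a) Available chlorine delivered: 279 g × 0.665 = 185.5 g as Cl₂.
(a) Concentration rise: 185.5 g / 82,513 L = 2.249 mg/L = 2.25 ppm.
(a) Final FC: 2.6 + 2.25 = 4.85 ppm.

(b) Volume: 266 m³ = 266,000 L.
(b) Alkalinity to neutralize: (161 − 89) = 72 mg/L as CaCO₃ × 266,000 L = 19,150 g as CaCO₃.
(b) Equivalents of H⁺ required: 19,150 ÷ 50 g/eq = 383 eq = 383 mol HCl.
(b) Mass of HCl: 383 × 36.5 = 13,980 g.
(b) Mass of 32.7% solution: 13,980 / 0.327 = 42,760 g.
(b) Volume: 42,760 g ÷ 1.08 g/mL = 39,590 mL.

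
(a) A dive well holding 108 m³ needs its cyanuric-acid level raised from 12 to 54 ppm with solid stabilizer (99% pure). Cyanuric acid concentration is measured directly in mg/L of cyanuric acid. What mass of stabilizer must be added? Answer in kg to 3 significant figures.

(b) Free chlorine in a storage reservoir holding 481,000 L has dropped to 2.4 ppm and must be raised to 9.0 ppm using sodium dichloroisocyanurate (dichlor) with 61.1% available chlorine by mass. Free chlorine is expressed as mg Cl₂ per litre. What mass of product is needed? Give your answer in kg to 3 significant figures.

(a) Volume: 108 m³ = 108,000 L.
(a) CYA to add: (54 − 12) = 42 mg/L × 108,000 L = 4536 g cyanuric acid.
(a) At 99% purity: 4536 / 0.99 = 4582 g product.

(b) Chlorine deficit: 9.0 − 2.4 = 6.6 ppm = 6.6 mg/L as Cl₂.
(b) Cl₂ equivalent needed: 6.6 mg/L × 481,000 L = 3,175,000 mg = 3175 g.
(b) Product at 61.1% available chlorine: 3175 / 0.611 = 5196 g.

(a) 4.58 kg; (b) 5.20 kg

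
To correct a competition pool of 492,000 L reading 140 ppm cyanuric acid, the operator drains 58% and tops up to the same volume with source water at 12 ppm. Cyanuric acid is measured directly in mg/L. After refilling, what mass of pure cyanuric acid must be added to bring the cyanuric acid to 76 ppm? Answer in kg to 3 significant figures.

After draining 58% and refilling: 140 × 0.42 + 12 × 0.58 = 65.76 ppm.
Deficit to target: 76 − 65.76 = 10.24 mg/L.
Mass: 10.24 mg/L × 492,000 L = 5038 g cyanuric acid.

5.04 kg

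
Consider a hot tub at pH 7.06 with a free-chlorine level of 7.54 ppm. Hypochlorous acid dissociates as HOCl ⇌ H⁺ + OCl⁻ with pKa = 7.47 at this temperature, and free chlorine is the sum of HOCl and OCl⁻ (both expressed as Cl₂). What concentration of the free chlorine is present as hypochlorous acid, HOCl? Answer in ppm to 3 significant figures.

[OCl⁻]/[HOCl] = 10^(pH − pKa) = 10^(7.06 − 7.47) = 10^-0.41 = 0.389.
Fraction as HOCl = 1 / (1 + 0.389) = 0.7199.
HOCl = 0.7199 × 7.54 ppm = 5.428 ppm.

5.43 ppm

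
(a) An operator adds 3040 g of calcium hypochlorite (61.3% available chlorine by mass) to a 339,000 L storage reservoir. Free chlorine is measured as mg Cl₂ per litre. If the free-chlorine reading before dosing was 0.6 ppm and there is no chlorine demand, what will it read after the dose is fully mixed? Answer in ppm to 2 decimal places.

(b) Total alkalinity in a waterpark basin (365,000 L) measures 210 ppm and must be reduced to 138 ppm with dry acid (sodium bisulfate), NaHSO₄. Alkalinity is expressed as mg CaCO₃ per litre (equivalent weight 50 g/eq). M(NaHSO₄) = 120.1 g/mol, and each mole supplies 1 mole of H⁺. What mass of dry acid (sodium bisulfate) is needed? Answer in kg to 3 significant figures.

(a) Available chlorine delivered: 3040 g × 0.613 = 1864 g as Cl₂.
(a) Concentration rise: 1864 g / 339,000 L = 5.497 mg/L = 5.50 ppm.
(a) Final FC: 0.6 + 5.50 = 6.10 ppm.

(b) Alkalinity to neutralize: (210 − 138) = 72 mg/L as CaCO₃ × 365,000 L = 26,280 g as CaCO₃.
(b) Equivalents of H⁺ required: 26,280 ÷ 50 g/eq = 525.6 eq = 525.6 mol NaHSO₄.
(b) Mass of NaHSO₄: 525.6 × 120.1 = 63,120 g.

(a) 6.10 ppm; (b) 63.1 kg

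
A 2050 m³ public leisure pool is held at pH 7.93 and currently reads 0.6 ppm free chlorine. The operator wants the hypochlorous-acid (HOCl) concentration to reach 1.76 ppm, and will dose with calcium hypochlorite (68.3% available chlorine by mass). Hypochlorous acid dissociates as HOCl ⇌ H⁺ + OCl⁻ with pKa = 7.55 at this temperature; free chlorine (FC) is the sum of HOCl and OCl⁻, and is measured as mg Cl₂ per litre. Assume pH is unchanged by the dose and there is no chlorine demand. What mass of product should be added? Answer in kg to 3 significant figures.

16.2 kg

Volume: 2050 m³ = 2,050,000 L.
[OCl⁻]/[HOCl] = 10^(pH − pKa) = 10^(7.93 − 7.55) = 2.399; fraction as HOCl = 1/(1 + 2.399) = 0.2942.
Free chlorine required for 1.76 ppm HOCl: 1.76 / 0.2942 = 5.982 ppm.
FC to add: 5.982 − 0.6 = 5.382 mg/L as Cl₂.
Cl₂ equivalent: 5.382 mg/L × 2,050,000 L = 11,030 g.
Product at 68.3% available Cl: 11,030 / 0.683 = 16,150 g.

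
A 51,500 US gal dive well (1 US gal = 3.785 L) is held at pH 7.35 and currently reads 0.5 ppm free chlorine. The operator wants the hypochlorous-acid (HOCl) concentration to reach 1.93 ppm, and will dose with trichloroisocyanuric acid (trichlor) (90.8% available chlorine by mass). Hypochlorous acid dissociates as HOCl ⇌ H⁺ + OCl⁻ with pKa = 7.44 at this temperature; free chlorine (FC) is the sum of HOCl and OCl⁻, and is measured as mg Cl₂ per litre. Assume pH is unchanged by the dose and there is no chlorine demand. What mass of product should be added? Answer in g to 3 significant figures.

644 g

Volume: 51,500 US gal × 3.785 L/gal = 194,928 L.
[OCl⁻]/[HOCl] = 10^(pH − pKa) = 10^(7.35 − 7.44) = 0.8128; fraction as HOCl = 1/(1 + 0.8128) = 0.5516.
Free chlorine required for 1.93 ppm HOCl: 1.93 / 0.5516 = 3.499 ppm.
FC to add: 3.499 − 0.5 = 2.999 mg/L as Cl₂.
Cl₂ equivalent: 2.999 mg/L × 194,928 L = 584.5 g.
Product at 90.8% available Cl: 584.5 / 0.908 = 643.8 g.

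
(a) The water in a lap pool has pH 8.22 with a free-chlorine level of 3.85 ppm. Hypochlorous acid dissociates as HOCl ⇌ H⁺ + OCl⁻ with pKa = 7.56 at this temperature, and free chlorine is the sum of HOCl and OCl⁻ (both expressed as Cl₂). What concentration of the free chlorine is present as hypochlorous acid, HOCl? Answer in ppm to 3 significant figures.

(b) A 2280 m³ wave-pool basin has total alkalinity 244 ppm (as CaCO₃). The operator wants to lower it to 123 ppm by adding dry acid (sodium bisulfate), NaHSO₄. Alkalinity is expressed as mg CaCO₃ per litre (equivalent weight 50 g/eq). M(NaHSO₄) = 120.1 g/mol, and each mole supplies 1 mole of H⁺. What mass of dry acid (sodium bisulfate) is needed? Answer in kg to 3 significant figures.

(a) [OCl⁻]/[HOCl] = 10^(pH − pKa) = 10^(8.22 − 7.56) = 10^0.66 = 4.571.
(a) Fraction as HOCl = 1 / (1 + 4.571) = 0.1795.
(a) HOCl = 0.1795 × 3.85 ppm = 0.6911 ppm.

(b) Volume: 2280 m³ = 2,280,000 L.
(b) Alkalinity to neutralize: (244 − 123) = 121 mg/L as CaCO₃ × 2,280,000 L = 275,900 g as CaCO₃.
(b) Equivalents of H⁺ required: 275,900 ÷ 50 g/eq = 5518 eq = 5518 mol NaHSO₄.
(b) Mass of NaHSO₄: 5518 × 120.1 = 662,700 g.

(a) 0.691 ppm; (b) 663 kg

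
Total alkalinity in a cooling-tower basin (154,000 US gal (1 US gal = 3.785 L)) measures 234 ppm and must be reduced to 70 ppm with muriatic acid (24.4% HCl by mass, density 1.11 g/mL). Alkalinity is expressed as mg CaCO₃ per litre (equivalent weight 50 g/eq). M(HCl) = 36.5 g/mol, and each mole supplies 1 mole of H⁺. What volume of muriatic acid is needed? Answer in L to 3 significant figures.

258 L

Volume: 154,000 US gal × 3.785 L/gal = 582,890 L.
Alkalinity to neutralize: (234 − 70) = 164 mg/L as CaCO₃ × 582,890 L = 95,590 g as CaCO₃.
Equivalents of H⁺ required: 95,590 ÷ 50 g/eq = 1912 eq = 1912 mol HCl.
Mass of HCl: 1912 × 36.5 = 69,780 g.
Mass of 24.4% solution: 69,780 / 0.244 = 286,000 g.
Volume: 286,000 g ÷ 1.11 g/mL = 257,700 mL.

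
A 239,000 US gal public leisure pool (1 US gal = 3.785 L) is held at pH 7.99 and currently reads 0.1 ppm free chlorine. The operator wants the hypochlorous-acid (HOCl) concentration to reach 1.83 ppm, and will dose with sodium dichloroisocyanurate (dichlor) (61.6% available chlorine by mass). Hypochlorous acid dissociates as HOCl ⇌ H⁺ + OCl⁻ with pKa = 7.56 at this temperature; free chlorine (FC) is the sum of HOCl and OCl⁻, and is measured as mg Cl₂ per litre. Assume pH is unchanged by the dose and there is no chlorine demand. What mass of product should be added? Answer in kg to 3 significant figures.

Volume: 239,000 US gal × 3.785 L/gal = 904,615 L.
[OCl⁻]/[HOCl] = 10^(pH − pKa) = 10^(7.99 − 7.56) = 2.692; fraction as HOCl = 1/(1 + 2.692) = 0.2709.
Free chlorine required for 1.83 ppm HOCl: 1.83 / 0.2709 = 6.756 ppm.
FC to add: 6.756 − 0.1 = 6.656 mg/L as Cl₂.
Cl₂ equivalent: 6.656 mg/L × 904,615 L = 6021 g.
Product at 61.6% available Cl: 6021 / 0.616 = 9774 g.

9.77 kg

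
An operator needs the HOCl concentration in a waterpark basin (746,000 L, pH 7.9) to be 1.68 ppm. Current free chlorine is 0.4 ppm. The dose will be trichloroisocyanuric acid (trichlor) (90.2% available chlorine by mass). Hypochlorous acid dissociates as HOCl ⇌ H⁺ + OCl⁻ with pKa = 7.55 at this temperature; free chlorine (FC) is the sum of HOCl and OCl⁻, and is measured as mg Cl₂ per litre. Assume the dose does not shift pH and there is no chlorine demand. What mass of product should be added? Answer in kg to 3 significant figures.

4.17 kg

[OCl⁻]/[HOCl] = 10^(pH − pKa) = 10^(7.9 − 7.55) = 2.239; fraction as HOCl = 1/(1 + 2.239) = 0.3088.
Free chlorine required for 1.68 ppm HOCl: 1.68 / 0.3088 = 5.441 ppm.
FC to add: 5.441 − 0.4 = 5.041 mg/L as Cl₂.
Cl₂ equivalent: 5.041 mg/L × 746,000 L = 3761 g.
Product at 90.2% available Cl: 3761 / 0.902 = 4169 g.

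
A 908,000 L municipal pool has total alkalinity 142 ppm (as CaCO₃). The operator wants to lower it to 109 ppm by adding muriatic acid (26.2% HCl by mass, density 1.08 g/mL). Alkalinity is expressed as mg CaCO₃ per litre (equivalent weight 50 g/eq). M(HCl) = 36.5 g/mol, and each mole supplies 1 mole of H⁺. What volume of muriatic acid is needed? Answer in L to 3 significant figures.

Alkalinity to neutralize: (142 − 109) = 33 mg/L as CaCO₃ × 908,000 L = 29,960 g as CaCO₃.
Equivalents of H⁺ required: 29,960 ÷ 50 g/eq = 599.3 eq = 599.3 mol HCl.
Mass of HCl: 599.3 × 36.5 = 21,870 g.
Mass of 26.2% solution: 21,870 / 0.262 = 83,490 g.
Volume: 83,490 g ÷ 1.08 g/mL = 77,300 mL.

77.3 L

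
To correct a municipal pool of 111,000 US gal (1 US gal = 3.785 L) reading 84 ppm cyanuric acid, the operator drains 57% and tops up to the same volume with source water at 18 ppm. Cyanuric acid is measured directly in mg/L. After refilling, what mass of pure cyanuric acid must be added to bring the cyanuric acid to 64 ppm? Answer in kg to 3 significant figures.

7.40 kg

Volume: 111,000 US gal × 3.785 L/gal = 420,135 L.
After draining 57% and refilling: 84 × 0.43 + 18 × 0.57 = 46.38 ppm.
Deficit to target: 64 − 46.38 = 17.62 mg/L.
Mass: 17.62 mg/L × 420,135 L = 7403 g cyanuric acid.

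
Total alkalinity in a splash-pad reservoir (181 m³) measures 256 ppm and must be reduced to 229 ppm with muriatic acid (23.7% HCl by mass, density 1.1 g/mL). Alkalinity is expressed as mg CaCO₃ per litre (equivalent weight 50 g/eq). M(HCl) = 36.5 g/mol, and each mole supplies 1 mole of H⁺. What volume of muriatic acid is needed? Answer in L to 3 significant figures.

13.7 L

Volume: 181 m³ = 181,000 L.
Alkalinity to neutralize: (256 − 229) = 27 mg/L as CaCO₃ × 181,000 L = 4887 g as CaCO₃.
Equivalents of H⁺ required: 4887 ÷ 50 g/eq = 97.74 eq = 97.74 mol HCl.
Mass of HCl: 97.74 × 36.5 = 3568 g.
Mass of 23.7% solution: 3568 / 0.237 = 15,050 g.
Volume: 15,050 g ÷ 1.1 g/mL = 13,680 mL.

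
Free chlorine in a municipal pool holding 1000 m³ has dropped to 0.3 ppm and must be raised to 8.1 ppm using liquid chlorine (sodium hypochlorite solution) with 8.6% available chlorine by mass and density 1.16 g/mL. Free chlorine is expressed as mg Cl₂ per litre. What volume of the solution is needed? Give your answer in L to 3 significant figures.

78.2 L

Volume: 1000 m³ = 1,000,000 L.
Chlorine deficit: 8.1 − 0.3 = 7.8 ppm = 7.8 mg/L as Cl₂.
Cl₂ equivalent needed: 7.8 mg/L × 1,000,000 L = 7,800,000 mg = 7800 g.
Product at 8.6% available chlorine: 7800 / 0.086 = 90,700 g.
Volume at density 1.16 g/mL: 90,700 g ÷ 1.16 g/mL = 78,190 mL.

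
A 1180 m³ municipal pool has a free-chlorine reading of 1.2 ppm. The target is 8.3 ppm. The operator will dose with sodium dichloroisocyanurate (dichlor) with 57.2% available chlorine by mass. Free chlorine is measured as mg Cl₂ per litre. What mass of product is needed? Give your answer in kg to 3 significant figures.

Volume: 1180 m³ = 1,180,000 L.
Chlorine deficit: 8.3 − 1.2 = 7.1 ppm = 7.1 mg/L as Cl₂.
Cl₂ equivalent needed: 7.1 mg/L × 1,180,000 L = 8,378,000 mg = 8378 g.
Product at 57.2% available chlorine: 8378 / 0.572 = 14,650 g.

14.6 kg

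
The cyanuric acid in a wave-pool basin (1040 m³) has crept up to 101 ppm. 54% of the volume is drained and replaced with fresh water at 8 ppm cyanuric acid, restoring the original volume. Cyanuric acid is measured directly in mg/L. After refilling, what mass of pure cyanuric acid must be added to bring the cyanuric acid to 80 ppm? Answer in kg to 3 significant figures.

30.4 kg

Volume: 1040 m³ = 1,040,000 L.
After draining 54% and refilling: 101 × 0.46 + 8 × 0.54 = 50.78 ppm.
Deficit to target: 80 − 50.78 = 29.22 mg/L.
Mass: 29.22 mg/L × 1,040,000 L = 30,390 g cyanuric acid.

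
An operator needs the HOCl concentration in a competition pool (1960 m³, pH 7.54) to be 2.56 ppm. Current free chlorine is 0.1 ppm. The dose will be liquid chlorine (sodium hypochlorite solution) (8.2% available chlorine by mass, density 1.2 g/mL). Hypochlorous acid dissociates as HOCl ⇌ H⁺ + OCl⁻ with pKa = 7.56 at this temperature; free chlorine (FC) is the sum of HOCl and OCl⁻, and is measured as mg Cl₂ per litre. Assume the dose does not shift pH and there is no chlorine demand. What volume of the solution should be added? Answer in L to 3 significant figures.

97.7 L

Volume: 1960 m³ = 1,960,000 L.
[OCl⁻]/[HOCl] = 10^(pH − pKa) = 10^(7.54 − 7.56) = 0.955; fraction as HOCl = 1/(1 + 0.955) = 0.5115.
Free chlorine required for 2.56 ppm HOCl: 2.56 / 0.5115 = 5.005 ppm.
FC to add: 5.005 − 0.1 = 4.905 mg/L as Cl₂.
Cl₂ equivalent: 4.905 mg/L × 1,960,000 L = 9613 g.
Product at 8.2% available Cl: 9613 / 0.082 = 117,200 g.
Volume: 117,200 g ÷ 1.2 g/mL = 97,700 mL.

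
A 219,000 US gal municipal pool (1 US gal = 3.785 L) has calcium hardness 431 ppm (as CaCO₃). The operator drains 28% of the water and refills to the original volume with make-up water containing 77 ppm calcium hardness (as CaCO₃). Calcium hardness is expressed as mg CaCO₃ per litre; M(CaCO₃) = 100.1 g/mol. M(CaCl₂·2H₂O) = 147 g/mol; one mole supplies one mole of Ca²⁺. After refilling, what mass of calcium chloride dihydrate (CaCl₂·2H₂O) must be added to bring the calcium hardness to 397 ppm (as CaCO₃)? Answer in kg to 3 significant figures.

79.3 kg

Volume: 219,000 US gal × 3.785 L/gal = 828,915 L.
After draining 28% and refilling: 431 × 0.72 + 77 × 0.28 = 331.88 ppm.
Deficit to target: 397 − 331.88 = 65.12 mg/L.
As CaCO₃: 65.12 mg/L × 828,915 L = 53,980 g; ÷ 100.1 = 539.3 mol Ca²⁺.
Mass: 539.3 × 147 = 79,270 g.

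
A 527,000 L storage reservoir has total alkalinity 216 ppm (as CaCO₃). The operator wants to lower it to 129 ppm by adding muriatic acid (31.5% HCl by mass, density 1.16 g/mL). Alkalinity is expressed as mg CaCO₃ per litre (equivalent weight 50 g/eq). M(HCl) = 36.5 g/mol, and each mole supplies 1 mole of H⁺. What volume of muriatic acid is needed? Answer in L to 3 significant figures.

Alkalinity to neutralize: (216 − 129) = 87 mg/L as CaCO₃ × 527,000 L = 45,850 g as CaCO₃.
Equivalents of H⁺ required: 45,850 ÷ 50 g/eq = 917 eq = 917 mol HCl.
Mass of HCl: 917 × 36.5 = 33,470 g.
Mass of 31.5% solution: 33,470 / 0.315 = 106,300 g.
Volume: 106,300 g ÷ 1.16 g/mL = 91,600 mL.

91.6 L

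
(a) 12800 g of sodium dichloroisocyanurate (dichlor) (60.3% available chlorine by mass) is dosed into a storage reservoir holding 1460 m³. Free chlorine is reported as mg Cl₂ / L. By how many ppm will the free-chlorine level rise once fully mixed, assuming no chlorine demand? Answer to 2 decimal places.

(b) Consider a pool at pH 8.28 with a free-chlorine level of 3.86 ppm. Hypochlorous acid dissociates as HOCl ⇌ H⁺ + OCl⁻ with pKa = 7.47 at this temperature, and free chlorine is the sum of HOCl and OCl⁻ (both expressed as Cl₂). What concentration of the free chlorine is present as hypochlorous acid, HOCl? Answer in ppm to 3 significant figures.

(a) Volume: 1460 m³ = 1,460,000 L.
(a) Available chlorine delivered: 12,800 g × 0.603 = 7718 g as Cl₂.
(a) Concentration rise: 7718 g / 1,460,000 L = 5.287 mg/L = 5.29 ppm.

(b) [OCl⁻]/[HOCl] = 10^(pH − pKa) = 10^(8.28 − 7.47) = 10^0.81 = 6.457.
(b) Fraction as HOCl = 1 / (1 + 6.457) = 0.1341.
(b) HOCl = 0.1341 × 3.86 ppm = 0.5177 ppm.

(a) 5.29 ppm; (b) 0.518 ppm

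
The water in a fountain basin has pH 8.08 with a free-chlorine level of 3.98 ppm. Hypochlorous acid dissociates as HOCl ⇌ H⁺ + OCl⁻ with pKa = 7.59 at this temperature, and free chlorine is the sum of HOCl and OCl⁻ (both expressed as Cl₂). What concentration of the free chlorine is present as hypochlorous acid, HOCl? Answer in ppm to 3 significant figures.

0.973 ppm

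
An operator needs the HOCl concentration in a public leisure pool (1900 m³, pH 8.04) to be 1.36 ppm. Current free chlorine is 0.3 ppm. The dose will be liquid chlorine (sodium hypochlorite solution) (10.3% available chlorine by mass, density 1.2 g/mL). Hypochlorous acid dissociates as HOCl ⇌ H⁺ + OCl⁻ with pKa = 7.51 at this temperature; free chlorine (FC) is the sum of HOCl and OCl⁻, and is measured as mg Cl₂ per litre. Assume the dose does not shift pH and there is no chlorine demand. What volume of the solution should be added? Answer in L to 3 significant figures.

87.1 L

Volume: 1900 m³ = 1,900,000 L.
[OCl⁻]/[HOCl] = 10^(pH − pKa) = 10^(8.04 − 7.51) = 3.388; fraction as HOCl = 1/(1 + 3.388) = 0.2279.
Free chlorine required for 1.36 ppm HOCl: 1.36 / 0.2279 = 5.968 ppm.
FC to add: 5.968 − 0.3 = 5.668 mg/L as Cl₂.
Cl₂ equivalent: 5.668 mg/L × 1,900,000 L = 10,770 g.
Product at 10.3% available Cl: 10,770 / 0.103 = 104,600 g.
Volume: 104,600 g ÷ 1.2 g/mL = 87,130 mL.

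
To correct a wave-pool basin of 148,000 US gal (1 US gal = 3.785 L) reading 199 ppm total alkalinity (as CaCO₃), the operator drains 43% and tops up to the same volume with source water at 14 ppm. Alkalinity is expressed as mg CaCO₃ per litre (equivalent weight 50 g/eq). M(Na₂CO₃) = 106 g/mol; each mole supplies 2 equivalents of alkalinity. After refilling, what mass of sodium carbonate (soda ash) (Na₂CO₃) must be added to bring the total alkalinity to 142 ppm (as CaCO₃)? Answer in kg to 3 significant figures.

Volume: 148,000 US gal × 3.785 L/gal = 560,180 L.
After draining 43% and refilling: 199 × 0.57 + 14 × 0.43 = 119.45 ppm.
Deficit to target: 142 − 119.45 = 22.55 mg/L.
As CaCO₃: 22.55 mg/L × 560,180 L = 12,630 g; ÷ 50 g/eq ÷ 2 = 126.3 mol Na₂CO₃.
Mass: 126.3 × 106 = 13,390 g.

13.4 kg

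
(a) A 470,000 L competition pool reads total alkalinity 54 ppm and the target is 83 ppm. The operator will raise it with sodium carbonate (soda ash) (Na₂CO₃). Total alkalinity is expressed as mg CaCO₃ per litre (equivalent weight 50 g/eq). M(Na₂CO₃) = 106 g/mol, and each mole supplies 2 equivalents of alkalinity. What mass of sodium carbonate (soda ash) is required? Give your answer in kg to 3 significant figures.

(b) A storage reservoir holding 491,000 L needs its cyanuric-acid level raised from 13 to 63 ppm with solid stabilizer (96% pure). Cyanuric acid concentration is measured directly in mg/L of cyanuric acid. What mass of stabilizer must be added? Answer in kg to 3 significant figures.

(a) 14.4 kg; (b) 25.6 kg

(a) Alkalinity to add: (83 − 54) = 29 mg/L as CaCO₃ × 470,000 L = 13,630 g as CaCO₃.
(a) Equivalents: 13,630 g ÷ 50 g/eq = 272.6 eq.
(a) Each mole of Na₂CO₃ supplies 2 eq, so 272.6 / 2 = 136.3 mol.
(a) Mass: 136.3 mol × 106 g/mol = 14,450 g.

(b) CYA to add: (63 − 13) = 50 mg/L × 491,000 L = 24,550 g cyanuric acid.
(b) At 96% purity: 24,550 / 0.96 = 25,570 g product.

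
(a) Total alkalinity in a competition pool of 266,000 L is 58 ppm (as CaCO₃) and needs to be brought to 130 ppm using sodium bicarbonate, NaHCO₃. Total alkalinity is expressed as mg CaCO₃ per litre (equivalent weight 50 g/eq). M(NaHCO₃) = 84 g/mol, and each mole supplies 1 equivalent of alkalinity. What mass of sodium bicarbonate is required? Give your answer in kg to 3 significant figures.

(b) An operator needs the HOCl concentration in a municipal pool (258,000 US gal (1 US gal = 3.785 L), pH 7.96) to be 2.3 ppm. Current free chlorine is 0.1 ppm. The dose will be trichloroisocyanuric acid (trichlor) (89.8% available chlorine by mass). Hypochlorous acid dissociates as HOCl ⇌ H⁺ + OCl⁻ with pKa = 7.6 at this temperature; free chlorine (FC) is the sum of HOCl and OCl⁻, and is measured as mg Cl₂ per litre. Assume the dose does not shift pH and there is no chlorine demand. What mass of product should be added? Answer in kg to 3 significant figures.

(a) 32.2 kg; (b) 8.12 kg

(a) Alkalinity to add: (130 − 58) = 72 mg/L as CaCO₃ × 266,000 L = 19,150 g as CaCO₃.
(a) Equivalents: 19,150 g ÷ 50 g/eq = 383 eq.
(a) NaHCO₃ supplies 1 eq per mole → 383 mol.
(a) Mass: 383 mol × 84 g/mol = 32,180 g.

(b) Volume: 258,000 US gal × 3.785 L/gal = 976,530 L.
(b) [OCl⁻]/[HOCl] = 10^(pH − pKa) = 10^(7.96 − 7.6) = 2.291; fraction as HOCl = 1/(1 + 2.291) = 0.3039.
(b) Free chlorine required for 2.3 ppm HOCl: 2.3 / 0.3039 = 7.569 ppm.
(b) FC to add: 7.569 − 0.1 = 7.469 mg/L as Cl₂.
(b) Cl₂ equivalent: 7.469 mg/L × 976,530 L = 7294 g.
(b) Product at 89.8% available Cl: 7294 / 0.898 = 8122 g.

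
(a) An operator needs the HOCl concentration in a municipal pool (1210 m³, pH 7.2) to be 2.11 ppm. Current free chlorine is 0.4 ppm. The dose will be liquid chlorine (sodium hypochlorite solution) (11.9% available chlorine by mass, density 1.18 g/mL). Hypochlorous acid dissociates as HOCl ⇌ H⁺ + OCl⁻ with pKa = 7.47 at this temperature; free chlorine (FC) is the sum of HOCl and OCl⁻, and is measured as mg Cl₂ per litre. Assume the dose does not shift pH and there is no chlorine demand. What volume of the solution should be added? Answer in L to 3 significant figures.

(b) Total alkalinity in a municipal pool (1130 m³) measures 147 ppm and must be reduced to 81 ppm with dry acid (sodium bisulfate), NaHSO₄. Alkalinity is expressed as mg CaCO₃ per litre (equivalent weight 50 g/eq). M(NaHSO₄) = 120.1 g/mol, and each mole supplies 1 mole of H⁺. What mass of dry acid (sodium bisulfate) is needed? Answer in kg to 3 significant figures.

(a) Volume: 1210 m³ = 1,210,000 L.
(a) [OCl⁻]/[HOCl] = 10^(pH − pKa) = 10^(7.2 − 7.47) = 0.537; fraction as HOCl = 1/(1 + 0.537) = 0.6506.
(a) Free chlorine required for 2.11 ppm HOCl: 2.11 / 0.6506 = 3.243 ppm.
(a) FC to add: 3.243 − 0.4 = 2.843 mg/L as Cl₂.
(a) Cl₂ equivalent: 2.843 mg/L × 1,210,000 L = 3440 g.
(a) Product at 11.9% available Cl: 3440 / 0.119 = 28,910 g.
(a) Volume: 28,910 g ÷ 1.18 g/mL = 24,500 mL.

(b) Volume: 1130 m³ = 1,130,000 L.
(b) Alkalinity to neutralize: (147 − 81) = 66 mg/L as CaCO₃ × 1,130,000 L = 74,580 g as CaCO₃.
(b) Equivalents of H⁺ required: 74,580 ÷ 50 g/eq = 1492 eq = 1492 mol NaHSO₄.
(b) Mass of NaHSO₄: 1492 × 120.1 = 179,100 g.

(a) 24.5 L; (b) 179 kg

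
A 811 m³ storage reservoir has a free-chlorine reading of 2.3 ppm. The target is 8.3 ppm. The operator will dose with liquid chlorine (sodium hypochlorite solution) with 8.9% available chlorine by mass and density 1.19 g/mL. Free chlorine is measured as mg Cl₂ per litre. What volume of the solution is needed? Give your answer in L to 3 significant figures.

Volume: 811 m³ = 811,000 L.
Chlorine deficit: 8.3 − 2.3 = 6 ppm = 6 mg/L as Cl₂.
Cl₂ equivalent needed: 6 mg/L × 811,000 L = 4,866,000 mg = 4866 g.
Product at 8.9% available chlorine: 4866 / 0.089 = 54,670 g.
Volume at density 1.19 g/mL: 54,670 g ÷ 1.19 g/mL = 45,940 mL.

45.9 L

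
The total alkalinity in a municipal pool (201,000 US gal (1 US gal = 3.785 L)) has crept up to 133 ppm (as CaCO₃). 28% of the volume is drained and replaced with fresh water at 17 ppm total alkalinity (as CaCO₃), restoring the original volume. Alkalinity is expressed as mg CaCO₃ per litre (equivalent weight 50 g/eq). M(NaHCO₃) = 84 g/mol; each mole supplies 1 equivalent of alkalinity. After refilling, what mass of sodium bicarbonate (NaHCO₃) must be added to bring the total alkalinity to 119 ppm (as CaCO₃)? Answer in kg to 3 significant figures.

23.6 kg

Volume: 201,000 US gal × 3.785 L/gal = 760,785 L.
After draining 28% and refilling: 133 × 0.72 + 17 × 0.28 = 100.52 ppm.
Deficit to target: 119 − 100.52 = 18.48 mg/L.
As CaCO₃: 18.48 mg/L × 760,785 L = 14,060 g; ÷ 50 g/eq ÷ 1 = 281.2 mol NaHCO₃.
Mass: 281.2 × 84 = 23,620 g.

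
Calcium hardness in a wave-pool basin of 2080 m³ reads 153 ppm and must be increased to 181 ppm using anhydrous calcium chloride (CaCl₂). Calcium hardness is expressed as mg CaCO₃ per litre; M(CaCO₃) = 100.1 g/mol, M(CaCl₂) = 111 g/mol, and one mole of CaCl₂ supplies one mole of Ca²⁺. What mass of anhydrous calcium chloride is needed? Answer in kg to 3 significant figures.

Volume: 2080 m³ = 2,080,000 L.
Hardness to add: (181 − 153) = 28 mg/L as CaCO₃ × 2,080,000 L = 58,240 g as CaCO₃.
Moles of Ca²⁺ (1 mol Ca²⁺ ≡ 1 mol CaCO₃): 58,240 / 100.1 g/mol = 581.8 mol.
Mass of CaCl₂: 581.8 × 111 = 64,580 g.

64.6 kg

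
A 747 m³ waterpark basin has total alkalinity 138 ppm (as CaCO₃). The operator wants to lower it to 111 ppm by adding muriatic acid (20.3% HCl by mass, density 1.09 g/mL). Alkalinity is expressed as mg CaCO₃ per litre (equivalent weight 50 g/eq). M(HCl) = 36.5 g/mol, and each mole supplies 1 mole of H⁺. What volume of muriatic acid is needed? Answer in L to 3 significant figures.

Volume: 747 m³ = 747,000 L.
Alkalinity to neutralize: (138 − 111) = 27 mg/L as CaCO₃ × 747,000 L = 20,170 g as CaCO₃.
Equivalents of H⁺ required: 20,170 ÷ 50 g/eq = 403.4 eq = 403.4 mol HCl.
Mass of HCl: 403.4 × 36.5 = 14,720 g.
Mass of 20.3% solution: 14,720 / 0.203 = 72,530 g.
Volume: 72,530 g ÷ 1.09 g/mL = 66,540 mL.

66.5 L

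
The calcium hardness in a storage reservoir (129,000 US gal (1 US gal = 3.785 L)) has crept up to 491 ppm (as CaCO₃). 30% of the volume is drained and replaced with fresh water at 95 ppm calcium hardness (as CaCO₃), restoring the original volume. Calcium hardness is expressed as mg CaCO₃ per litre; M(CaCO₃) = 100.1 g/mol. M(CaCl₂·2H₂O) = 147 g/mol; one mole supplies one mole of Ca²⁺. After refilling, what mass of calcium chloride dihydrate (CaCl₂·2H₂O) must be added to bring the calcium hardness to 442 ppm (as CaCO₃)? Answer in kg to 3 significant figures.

50.0 kg

Volume: 129,000 US gal × 3.785 L/gal = 488,265 L.
After draining 30% and refilling: 491 × 0.70 + 95 × 0.30 = 372.2 ppm.
Deficit to target: 442 − 372.2 = 69.8 mg/L.
As CaCO₃: 69.8 mg/L × 488,265 L = 34,080 g; ÷ 100.1 = 340.5 mol Ca²⁺.
Mass: 340.5 × 147 = 50,050 g.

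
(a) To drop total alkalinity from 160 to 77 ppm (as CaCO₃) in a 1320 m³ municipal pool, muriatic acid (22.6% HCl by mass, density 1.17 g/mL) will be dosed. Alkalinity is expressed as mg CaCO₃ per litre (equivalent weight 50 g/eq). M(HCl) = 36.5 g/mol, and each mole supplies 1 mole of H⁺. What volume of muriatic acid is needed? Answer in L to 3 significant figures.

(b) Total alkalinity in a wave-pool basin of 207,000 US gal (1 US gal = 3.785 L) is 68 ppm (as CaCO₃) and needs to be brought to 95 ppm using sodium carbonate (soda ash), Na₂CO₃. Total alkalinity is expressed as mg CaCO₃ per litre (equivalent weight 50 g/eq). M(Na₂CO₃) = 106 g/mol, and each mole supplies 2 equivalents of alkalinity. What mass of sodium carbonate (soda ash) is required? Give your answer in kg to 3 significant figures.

(a) 302 L; (b) 22.4 kg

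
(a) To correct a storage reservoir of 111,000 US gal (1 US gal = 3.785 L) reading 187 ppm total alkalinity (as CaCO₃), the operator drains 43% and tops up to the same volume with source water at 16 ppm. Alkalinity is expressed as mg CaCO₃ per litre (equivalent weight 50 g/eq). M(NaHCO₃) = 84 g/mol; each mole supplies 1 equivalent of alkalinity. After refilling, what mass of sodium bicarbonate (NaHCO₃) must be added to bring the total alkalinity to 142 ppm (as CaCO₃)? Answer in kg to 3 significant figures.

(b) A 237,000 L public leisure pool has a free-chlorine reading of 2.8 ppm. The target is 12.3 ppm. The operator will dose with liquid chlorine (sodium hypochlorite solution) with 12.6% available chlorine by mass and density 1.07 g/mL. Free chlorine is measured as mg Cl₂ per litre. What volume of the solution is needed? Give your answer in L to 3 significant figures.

(a) 20.1 kg; (b) 16.7 L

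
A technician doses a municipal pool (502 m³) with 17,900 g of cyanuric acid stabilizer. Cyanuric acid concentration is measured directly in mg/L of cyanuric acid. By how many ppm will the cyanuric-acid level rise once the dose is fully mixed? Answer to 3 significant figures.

35.7 ppm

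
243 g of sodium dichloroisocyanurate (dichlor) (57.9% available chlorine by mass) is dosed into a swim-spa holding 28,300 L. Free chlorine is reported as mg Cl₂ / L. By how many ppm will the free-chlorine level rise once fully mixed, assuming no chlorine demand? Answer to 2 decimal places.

4.97 ppm

Available chlorine delivered: 243 g × 0.579 = 140.7 g as Cl₂.
Concentration rise: 140.7 g / 28,300 L = 4.972 mg/L = 4.97 ppm.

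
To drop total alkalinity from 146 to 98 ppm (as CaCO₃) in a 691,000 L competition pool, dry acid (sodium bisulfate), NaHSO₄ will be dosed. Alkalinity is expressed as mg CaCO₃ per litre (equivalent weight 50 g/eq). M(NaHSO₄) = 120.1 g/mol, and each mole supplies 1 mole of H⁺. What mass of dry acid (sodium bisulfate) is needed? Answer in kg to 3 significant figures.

Alkalinity to neutralize: (146 − 98) = 48 mg/L as CaCO₃ × 691,000 L = 33,170 g as CaCO₃.
Equivalents of H⁺ required: 33,170 ÷ 50 g/eq = 663.4 eq = 663.4 mol NaHSO₄.
Mass of NaHSO₄: 663.4 × 120.1 = 79,670 g.

79.7 kg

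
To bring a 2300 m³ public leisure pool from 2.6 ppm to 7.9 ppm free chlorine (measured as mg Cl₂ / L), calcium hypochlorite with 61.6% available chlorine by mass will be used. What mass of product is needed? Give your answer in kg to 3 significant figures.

19.8 kg

Volume: 2300 m³ = 2,300,000 L.
Chlorine deficit: 7.9 − 2.6 = 5.3 ppm = 5.3 mg/L as Cl₂.
Cl₂ equivalent needed: 5.3 mg/L × 2,300,000 L = 12,190,000 mg = 12,190 g.
Product at 61.6% available chlorine: 12,190 / 0.616 = 19,790 g.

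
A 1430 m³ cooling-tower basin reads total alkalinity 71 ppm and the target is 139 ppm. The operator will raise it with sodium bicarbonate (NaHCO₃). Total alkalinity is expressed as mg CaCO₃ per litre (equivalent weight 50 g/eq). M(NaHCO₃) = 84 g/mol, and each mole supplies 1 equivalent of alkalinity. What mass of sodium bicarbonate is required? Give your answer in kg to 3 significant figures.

163 kg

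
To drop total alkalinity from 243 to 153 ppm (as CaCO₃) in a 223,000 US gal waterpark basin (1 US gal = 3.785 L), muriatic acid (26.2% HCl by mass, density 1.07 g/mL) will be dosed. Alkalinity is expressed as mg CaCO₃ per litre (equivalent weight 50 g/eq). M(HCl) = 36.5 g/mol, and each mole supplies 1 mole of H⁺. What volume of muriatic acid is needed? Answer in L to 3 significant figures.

198 L

Volume: 223,000 US gal × 3.785 L/gal = 844,055 L.
Alkalinity to neutralize: (243 − 153) = 90 mg/L as CaCO₃ × 844,055 L = 75,960 g as CaCO₃.
Equivalents of H⁺ required: 75,960 ÷ 50 g/eq = 1519 eq = 1519 mol HCl.
Mass of HCl: 1519 × 36.5 = 55,450 g.
Mass of 26.2% solution: 55,450 / 0.262 = 211,700 g.
Volume: 211,700 g ÷ 1.07 g/mL = 197,800 mL.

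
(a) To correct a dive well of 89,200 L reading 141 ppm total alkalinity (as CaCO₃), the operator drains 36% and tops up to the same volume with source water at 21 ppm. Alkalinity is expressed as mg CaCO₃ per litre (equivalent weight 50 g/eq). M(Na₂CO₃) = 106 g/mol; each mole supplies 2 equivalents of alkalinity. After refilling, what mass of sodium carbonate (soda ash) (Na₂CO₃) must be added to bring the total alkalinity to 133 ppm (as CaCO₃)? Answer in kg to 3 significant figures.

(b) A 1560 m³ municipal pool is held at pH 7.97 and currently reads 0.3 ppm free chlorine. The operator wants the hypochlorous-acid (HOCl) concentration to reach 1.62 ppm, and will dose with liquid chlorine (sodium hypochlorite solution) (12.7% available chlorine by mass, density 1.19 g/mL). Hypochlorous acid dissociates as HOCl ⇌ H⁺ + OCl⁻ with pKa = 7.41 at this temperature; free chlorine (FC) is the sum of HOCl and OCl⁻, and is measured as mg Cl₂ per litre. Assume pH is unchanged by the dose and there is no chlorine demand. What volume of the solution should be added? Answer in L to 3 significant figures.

(a) After draining 36% and refilling: 141 × 0.64 + 21 × 0.36 = 97.8 ppm.
(a) Deficit to target: 133 − 97.8 = 35.2 mg/L.
(a) As CaCO₃: 35.2 mg/L × 89,200 L = 3140 g; ÷ 50 g/eq ÷ 2 = 31.4 mol Na₂CO₃.
(a) Mass: 31.4 × 106 = 3328 g.

(b) Volume: 1560 m³ = 1,560,000 L.
(b) [OCl⁻]/[HOCl] = 10^(pH − pKa) = 10^(7.97 − 7.41) = 3.631; fraction as HOCl = 1/(1 + 3.631) = 0.2159.
(b) Free chlorine required for 1.62 ppm HOCl: 1.62 / 0.2159 = 7.502 ppm.
(b) FC to add: 7.502 − 0.3 = 7.202 mg/L as Cl₂.
(b) Cl₂ equivalent: 7.202 mg/L × 1,560,000 L = 11,230 g.
(b) Product at 12.7% available Cl: 11,230 / 0.127 = 88,460 g.
(b) Volume: 88,460 g ÷ 1.19 g/mL = 74,340 mL.

(a) 3.33 kg; (b) 74.3 L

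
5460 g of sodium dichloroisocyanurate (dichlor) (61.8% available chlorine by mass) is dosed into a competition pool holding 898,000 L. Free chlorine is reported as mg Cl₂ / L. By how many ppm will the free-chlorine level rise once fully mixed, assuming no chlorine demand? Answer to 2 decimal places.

3.76 ppm

Available chlorine delivered: 5460 g × 0.618 = 3374 g as Cl₂.
Concentration rise: 3374 g / 898,000 L = 3.758 mg/L = 3.76 ppm.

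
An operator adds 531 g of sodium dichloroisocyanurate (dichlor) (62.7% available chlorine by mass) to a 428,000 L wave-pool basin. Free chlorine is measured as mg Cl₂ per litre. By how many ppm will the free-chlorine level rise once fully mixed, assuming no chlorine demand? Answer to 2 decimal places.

0.78 ppm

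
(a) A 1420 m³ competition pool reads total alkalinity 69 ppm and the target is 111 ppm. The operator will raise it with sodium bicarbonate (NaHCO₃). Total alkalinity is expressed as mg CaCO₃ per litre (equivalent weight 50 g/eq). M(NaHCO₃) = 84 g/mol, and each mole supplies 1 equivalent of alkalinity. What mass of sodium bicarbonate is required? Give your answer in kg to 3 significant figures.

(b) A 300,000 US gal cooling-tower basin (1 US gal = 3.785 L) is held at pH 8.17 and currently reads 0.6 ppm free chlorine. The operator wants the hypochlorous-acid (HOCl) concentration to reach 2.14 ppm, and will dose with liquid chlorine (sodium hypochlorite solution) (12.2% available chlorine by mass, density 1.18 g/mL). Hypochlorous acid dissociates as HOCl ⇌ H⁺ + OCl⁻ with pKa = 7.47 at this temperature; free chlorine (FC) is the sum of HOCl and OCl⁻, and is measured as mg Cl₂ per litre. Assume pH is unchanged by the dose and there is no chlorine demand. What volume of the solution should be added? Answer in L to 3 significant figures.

(a) Volume: 1420 m³ = 1,420,000 L.
(a) Alkalinity to add: (111 − 69) = 42 mg/L as CaCO₃ × 1,420,000 L = 59,640 g as CaCO₃.
(a) Equivalents: 59,640 g ÷ 50 g/eq = 1193 eq.
(a) NaHCO₃ supplies 1 eq per mole → 1193 mol.
(a) Mass: 1193 mol × 84 g/mol = 100,200 g.

(b) Volume: 300,000 US gal × 3.785 L/gal = 1,135,500 L.
(b) [OCl⁻]/[HOCl] = 10^(pH − pKa) = 10^(8.17 − 7.47) = 5.012; fraction as HOCl = 1/(1 + 5.012) = 0.1663.
(b) Free chlorine required for 2.14 ppm HOCl: 2.14 / 0.1663 = 12.87 ppm.
(b) FC to add: 12.87 − 0.6 = 12.27 mg/L as Cl₂.
(b) Cl₂ equivalent: 12.27 mg/L × 1,135,500 L = 13,930 g.
(b) Product at 12.2% available Cl: 13,930 / 0.122 = 114,200 g.
(b) Volume: 114,200 g ÷ 1.18 g/mL = 96,740 mL.

(a) 100 kg; (b) 96.7 L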